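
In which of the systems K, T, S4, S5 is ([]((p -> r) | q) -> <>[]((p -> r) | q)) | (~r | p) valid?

T, S4, S5

T-tableau for the negation ~(([]((p -> r) | q) -> <>[]((p -> r) | q)) | (~r | p)):
1. ~(([]((p -> r) | q) -> <>[]((p -> r) | q)) | (~r | p)), u
2. ~([]((p -> r) | q) -> <>[]((p -> r) | q)), u
3. ~(~r | p), u
4. []((p -> r) | q), u
5. ~<>[]((p -> r) | q), u
6. r, u
7. ~p, u
8. (p -> r) | q, u
9. ~[]((p -> r) | q), u
10. p -> r, u
11. ~((p -> r) | q), v
12. ~(p -> r), v
13. ~q, v
14. p, v
15. ~r, v
16. (p -> r) | q, v
17. ~[]((p -> r) | q), v
18. p -> r, v
19. r, v
Accessibility: uRu, uRv, vRv
Branch closes: r and ~r both at v.
Every branch closes (one shown): valid in T, hence also in S4, S5 (every theorem of T is a theorem of S4 and S5).
K-tableau for the negation ~(([]((p -> r) | q) -> <>[]((p -> r) | q)) | (~r | p)):
1. ~(([]((p -> r) | q) -> <>[]((p -> r) | q)) | (~r | p)), u
2. ~([]((p -> r) | q) -> <>[]((p -> r) | q)), u
3. ~(~r | p), u
4. []((p -> r) | q), u
5. ~<>[]((p -> r) | q), u
6. r, u
7. ~p, u
Complete open branch: countermodel on a K-frame, so not valid in K.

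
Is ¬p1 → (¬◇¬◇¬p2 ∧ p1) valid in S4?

Tableau for the negation ¬(¬p1 → (¬◇¬◇¬p2 ∧ p1)):
1. ¬(¬p1 → (¬◇¬◇¬p2 ∧ p1)), w0
2. ¬p1, w0
3. ¬(¬◇¬◇¬p2 ∧ p1), w0
Accessibility: w0Rw0
The negation has an open branch (countermodel exists).

Invalid (countermodel exists)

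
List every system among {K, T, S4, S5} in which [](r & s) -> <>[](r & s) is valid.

T, S4, S5

T-tableau for the negation ~([](r & s) -> <>[](r & s)):
1. ~([](r & s) -> <>[](r & s)), w0
2. [](r & s), w0
3. ~<>[](r & s), w0
4. r & s, w0
5. r, w0
6. s, w0
7. ~[](r & s), w0
8. ~(r & s), w1
9. r & s, w1
10. r, w1
11. s, w1
12. ~[](r & s), w1
13. ~s, w1
Accessibility: w0Rw0, w0Rw1, w1Rw1
Branch closes: s and ~s both at w1.
Every branch closes (one shown): valid in T, hence also in S4, S5 (every theorem of T is a theorem of S4 and S5).
K-tableau for the negation ~([](r & s) -> <>[](r & s)):
1. ~([](r & s) -> <>[](r & s)), w0
2. [](r & s), w0
3. ~<>[](r & s), w0
Complete open branch: countermodel on a K-frame, so not valid in K.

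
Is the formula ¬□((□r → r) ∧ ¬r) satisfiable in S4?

Satisfiable (open branch found)

1. ¬□((□r → r) ∧ ¬r), 0
2. ¬((□r → r) ∧ ¬r), 1   [¬□-rule on 1: fresh world 1, 0R1]
3. r, 1   [¬∧-rule on 2 (branches; this branch)]
Accessibility: 0R0, 0R1, 1R1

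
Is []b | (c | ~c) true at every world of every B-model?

Valid

Tableau for the negation ~([]b | (c | ~c)):
1. ~([]b | (c | ~c)), w0
2. ~[]b, w0
3. ~(c | ~c), w0
4. ~c, w0
5. c, w0
Accessibility: w0Rw0
Branch closes: c and ~c both at w0.
Every branch of the negation's tableau closes; the branch above is one of them.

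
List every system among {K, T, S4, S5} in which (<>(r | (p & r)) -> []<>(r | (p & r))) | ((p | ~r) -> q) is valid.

S5

S4-tableau for the negation ~((<>(r | (p & r)) -> []<>(r | (p & r))) | ((p | ~r) -> q)):
1. ~((<>(r | (p & r)) -> []<>(r | (p & r))) | ((p | ~r) -> q)), w0
2. ~(<>(r | (p & r)) -> []<>(r | (p & r))), w0
3. ~((p | ~r) -> q), w0
4. <>(r | (p & r)), w0
5. ~[]<>(r | (p & r)), w0
6. p | ~r, w0
7. ~q, w0
8. ~r, w0
9. r | (p & r), w1
10. p & r, w1
11. p, w1
12. r, w1
13. ~<>(r | (p & r)), w2
14. ~(r | (p & r)), w2
15. ~r, w2
16. ~(p & r), w2
Accessibility: w0Rw0, w0Rw1, w0Rw2, w1Rw1, w2Rw2
Complete open branch: countermodel on an S4-frame, so not valid in S4, nor in K, T (the same frame is also a K-frame and a T-frame).
S5-tableau for the negation ~((<>(r | (p & r)) -> []<>(r | (p & r))) | ((p | ~r) -> q)):
1. ~((<>(r | (p & r)) -> []<>(r | (p & r))) | ((p | ~r) -> q)), w0
2. ~(<>(r | (p & r)) -> []<>(r | (p & r))), w0
3. ~((p | ~r) -> q), w0
4. <>(r | (p & r)), w0
5. ~[]<>(r | (p & r)), w0
6. p | ~r, w0
7. ~q, w0
8. ~r, w0
9. r | (p & r), w1
10. p & r, w1
11. p, w1
12. r, w1
13. ~<>(r | (p & r)), w2
14. ~(r | (p & r)), w0
15. ~(p & r), w0
16. ~(r | (p & r)), w1
17. ~r, w1
18. ~(p & r), w1
Accessibility: w0Rw0, w0Rw1, w0Rw2, w1Rw0, w1Rw1, w1Rw2, w2Rw0, w2Rw1, w2Rw2
Branch closes: r and ~r both at w1.
Every branch closes (one shown): valid in S5.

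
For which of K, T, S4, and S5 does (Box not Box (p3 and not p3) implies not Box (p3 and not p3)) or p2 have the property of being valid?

T-tableau for the negation not ((Box not Box (p3 and not p3) implies not Box (p3 and not p3)) or p2):
1. not ((Box not Box (p3 and not p3) implies not Box (p3 and not p3)) or p2), w0
2. not (Box not Box (p3 and not p3) implies not Box (p3 and not p3)), w0   [neg-or-rule on 1]
3. not p2, w0   [neg-or-rule on 1]
4. Box not Box (p3 and not p3), w0   [neg-implies-rule on 2]
5. Box (p3 and not p3), w0   [neg-implies-rule on 2]
6. not Box (p3 and not p3), w0   [Box-rule on 4 via w0Rw0]
7. p3 and not p3, w0   [Box-rule on 5 via w0Rw0]
8. p3, w0   [and-rule on 7]
9. not p3, w0   [and-rule on 7]
Accessibility: w0Rw0
Branch closes: p3 and not p3 both at w0.
Every branch closes (one shown): valid in T, hence also in S4, S5 (every theorem of T is a theorem of S4 and S5).
K-tableau for the negation not ((Box not Box (p3 and not p3) implies not Box (p3 and not p3)) or p2):
1. not ((Box not Box (p3 and not p3) implies not Box (p3 and not p3)) or p2), w0
2. not (Box not Box (p3 and not p3) implies not Box (p3 and not p3)), w0   [neg-or-rule on 1]
3. not p2, w0   [neg-or-rule on 1]
4. Box not Box (p3 and not p3), w0   [neg-implies-rule on 2]
5. Box (p3 and not p3), w0   [neg-implies-rule on 2]
Complete open branch: countermodel on a K-frame, so not valid in K.

T, S4, S5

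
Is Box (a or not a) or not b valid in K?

Valid

Tableau for the negation not (Box (a or not a) or not b):
1. not (Box (a or not a) or not b), 0
2. not Box (a or not a), 0   [neg-or-rule on 1]
3. b, 0   [neg-or-rule on 1]
4. not (a or not a), 1   [neg-Box-rule on 2: fresh world 1, 0R1]
5. not a, 1   [neg-or-rule on 4]
6. a, 1   [neg-or-rule on 4]
Accessibility: 0R1
Branch closes: a and not a both at 1.
Every branch of the negation's tableau closes; the branch above is one of them.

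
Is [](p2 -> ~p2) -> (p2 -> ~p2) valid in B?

Tableau for the negation ~([](p2 -> ~p2) -> (p2 -> ~p2)):
1. ~([](p2 -> ~p2) -> (p2 -> ~p2)), u
2. [](p2 -> ~p2), u
3. ~(p2 -> ~p2), u
4. p2, u
5. p2 -> ~p2, u
6. ~p2, u
Accessibility: uRu
Branch closes: p2 and ~p2 both at u.
All branches of the negation close; one closing branch shown above.

Yes, valid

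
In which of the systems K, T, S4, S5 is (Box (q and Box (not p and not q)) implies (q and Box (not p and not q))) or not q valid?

T, S4, S5

T-tableau for the negation not ((Box (q and Box (not p and not q)) implies (q and Box (not p and not q))) or not q):
1. not ((Box (q and Box (not p and not q)) implies (q and Box (not p and not q))) or not q), w0
2. not (Box (q and Box (not p and not q)) implies (q and Box (not p and not q))), w0
3. q, w0
4. Box (q and Box (not p and not q)), w0
5. not (q and Box (not p and not q)), w0
6. q and Box (not p and not q), w0
7. Box (not p and not q), w0
8. not p and not q, w0
9. not p, w0
10. not q, w0
Accessibility: w0Rw0
Branch closes: q and not q both at w0.
Every branch closes (one shown): valid in T, hence also in S4, S5 (every theorem of T is a theorem of S4 and S5).
K-tableau for the negation not ((Box (q and Box (not p and not q)) implies (q and Box (not p and not q))) or not q):
1. not ((Box (q and Box (not p and not q)) implies (q and Box (not p and not q))) or not q), w0
2. not (Box (q and Box (not p and not q)) implies (q and Box (not p and not q))), w0
3. q, w0
4. Box (q and Box (not p and not q)), w0
5. not (q and Box (not p and not q)), w0
6. not Box (not p and not q), w0
7. not (not p and not q), w1
8. q and Box (not p and not q), w1
9. q, w1
10. Box (not p and not q), w1
Accessibility: w0Rw1
Complete open branch: countermodel on a K-frame, so not valid in K.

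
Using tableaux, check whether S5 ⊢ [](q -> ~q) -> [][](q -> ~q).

Yes, valid

Tableau for the negation ~([](q -> ~q) -> [][](q -> ~q)):
1. ~([](q -> ~q) -> [][](q -> ~q)), w0
2. [](q -> ~q), w0
3. ~[][](q -> ~q), w0
4. q -> ~q, w0
5. ~q, w0
6. ~[](q -> ~q), w1
7. q -> ~q, w1
8. ~q, w1
9. ~(q -> ~q), w2
10. q, w2
11. q -> ~q, w2
12. ~q, w2
Accessibility: w0Rw0, w0Rw1, w0Rw2, w1Rw0, w1Rw1, w1Rw2, w2Rw0, w2Rw1, w2Rw2
Branch closes: q and ~q both at w2.
Every branch of the negation's tableau closes; the branch above is one of them.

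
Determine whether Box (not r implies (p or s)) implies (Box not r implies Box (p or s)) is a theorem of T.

Yes, valid

Tableau for the negation not (Box (not r implies (p or s)) implies (Box not r implies Box (p or s))):
1. not (Box (not r implies (p or s)) implies (Box not r implies Box (p or s))), w0
2. Box (not r implies (p or s)), w0   [neg-implies-rule on 1]
3. not (Box not r implies Box (p or s)), w0   [neg-implies-rule on 1]
4. Box not r, w0   [neg-implies-rule on 3]
5. not Box (p or s), w0   [neg-implies-rule on 3]
6. not r implies (p or s), w0   [Box-rule on 2 via w0Rw0]
7. not r, w0   [Box-rule on 4 via w0Rw0]
8. p or s, w0   [implies-rule on 6 (branches; this branch)]
9. s, w0   [or-rule on 8 (branches; this branch)]
10. not (p or s), w1   [neg-Box-rule on 5: fresh world w1, w0Rw1]
11. not p, w1   [neg-or-rule on 10]
12. not s, w1   [neg-or-rule on 10]
13. not r implies (p or s), w1   [Box-rule on 2 via w0Rw1]
14. not r, w1   [Box-rule on 4 via w0Rw1]
15. p or s, w1   [implies-rule on 13 (branches; this branch)]
16. s, w1   [or-rule on 15 (branches; this branch)]
Accessibility: w0Rw0, w0Rw1, w1Rw1
Branch closes: s and not s both at w1.
Every branch of the negation's tableau closes; the branch above is one of them.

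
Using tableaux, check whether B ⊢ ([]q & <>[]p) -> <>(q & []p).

Tableau for the negation ~(([]q & <>[]p) -> <>(q & []p)):
1. ~(([]q & <>[]p) -> <>(q & []p)), w0
2. []q & <>[]p, w0
3. ~<>(q & []p), w0
4. []q, w0
5. <>[]p, w0
6. ~(q & []p), w0
7. q, w0
8. ~[]p, w0
9. []p, w1
10. ~(q & []p), w1
11. q, w1
12. p, w0
13. p, w1
14. ~[]p, w1
15. ~p, w2
16. ~(q & []p), w2
17. q, w2
18. ~[]p, w2
19. ~p, w3
20. p, w3
Accessibility: w0Rw0, w0Rw1, w0Rw2, w1Rw0, w1Rw1, w1Rw3, w2Rw0, w2Rw2, w3Rw1, w3Rw3
Branch closes: p and ~p both at w3.
All branches of the negation close; one closing branch shown above.

Valid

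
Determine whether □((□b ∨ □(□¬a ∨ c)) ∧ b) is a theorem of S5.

Not valid

Tableau for the negation ¬□((□b ∨ □(□¬a ∨ c)) ∧ b):
1. ¬□((□b ∨ □(□¬a ∨ c)) ∧ b), 0
2. ¬((□b ∨ □(□¬a ∨ c)) ∧ b), 1
3. ¬b, 1
Accessibility: 0R0, 0R1, 1R0, 1R1
The negation has an open branch (countermodel exists).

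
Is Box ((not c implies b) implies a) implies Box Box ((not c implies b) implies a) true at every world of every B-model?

Not valid

Tableau for the negation not (Box ((not c implies b) implies a) implies Box Box ((not c implies b) implies a)):
1. not (Box ((not c implies b) implies a) implies Box Box ((not c implies b) implies a)), w0
2. Box ((not c implies b) implies a), w0   [neg-implies-rule on 1]
3. not Box Box ((not c implies b) implies a), w0   [neg-implies-rule on 1]
4. (not c implies b) implies a, w0   [Box-rule on 2 via w0Rw0]
5. a, w0   [implies-rule on 4 (branches; this branch)]
6. not Box ((not c implies b) implies a), w1   [neg-Box-rule on 3: fresh world w1, w0Rw1]
7. (not c implies b) implies a, w1   [Box-rule on 2 via w0Rw1]
8. a, w1   [implies-rule on 7 (branches; this branch)]
9. not ((not c implies b) implies a), w2   [neg-Box-rule on 6: fresh world w2, w1Rw2]
10. not c implies b, w2   [neg-implies-rule on 9]
11. not a, w2   [neg-implies-rule on 9]
12. b, w2   [implies-rule on 10 (branches; this branch)]
Accessibility: w0Rw0, w0Rw1, w1Rw0, w1Rw1, w1Rw2, w2Rw1, w2Rw2
The negation has an open branch (countermodel exists).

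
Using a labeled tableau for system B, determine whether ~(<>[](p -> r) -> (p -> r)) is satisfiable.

1. ~(<>[](p -> r) -> (p -> r)), u
2. <>[](p -> r), u
3. ~(p -> r), u
4. p, u
5. ~r, u
6. [](p -> r), v
7. p -> r, u
8. p -> r, v
9. r, u
Accessibility: uRu, uRv, vRu, vRv
Branch closes: r and ~r both at u.
(One branch shown.) All branches close.

No, unsatisfiable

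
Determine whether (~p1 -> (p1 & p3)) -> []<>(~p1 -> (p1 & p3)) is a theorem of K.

Not valid

Tableau for the negation ~((~p1 -> (p1 & p3)) -> []<>(~p1 -> (p1 & p3))):
1. ~((~p1 -> (p1 & p3)) -> []<>(~p1 -> (p1 & p3))), 0
2. ~p1 -> (p1 & p3), 0
3. ~[]<>(~p1 -> (p1 & p3)), 0
4. p1 & p3, 0
5. p1, 0
6. p3, 0
7. ~<>(~p1 -> (p1 & p3)), 1
Accessibility: 0R1
The negation has an open branch (countermodel exists).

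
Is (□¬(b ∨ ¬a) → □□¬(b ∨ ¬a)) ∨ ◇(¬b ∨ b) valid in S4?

Tableau for the negation ¬((□¬(b ∨ ¬a) → □□¬(b ∨ ¬a)) ∨ ◇(¬b ∨ b)):
1. ¬((□¬(b ∨ ¬a) → □□¬(b ∨ ¬a)) ∨ ◇(¬b ∨ b)), u
2. ¬(□¬(b ∨ ¬a) → □□¬(b ∨ ¬a)), u
3. ¬◇(¬b ∨ b), u
4. □¬(b ∨ ¬a), u
5. ¬□□¬(b ∨ ¬a), u
6. ¬(¬b ∨ b), u
7. b, u
8. ¬b, u
Accessibility: uRu
Branch closes: b and ¬b both at u.
All branches of the negation close; one closing branch shown above.

Yes, valid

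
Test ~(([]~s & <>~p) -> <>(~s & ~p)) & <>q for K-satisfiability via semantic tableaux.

1. ~(([]~s & <>~p) -> <>(~s & ~p)) & <>q, 0
2. ~(([]~s & <>~p) -> <>(~s & ~p)), 0
3. <>q, 0
4. []~s & <>~p, 0
5. ~<>(~s & ~p), 0
6. []~s, 0
7. <>~p, 0
8. q, 1
9. ~(~s & ~p), 1
10. ~s, 1
11. p, 1
12. ~p, 2
13. ~(~s & ~p), 2
14. ~s, 2
15. p, 2
Accessibility: 0R1, 0R2
Branch closes: p and ~p both at 2.
(One branch shown.) All branches close.

Unsatisfiable (every branch closes)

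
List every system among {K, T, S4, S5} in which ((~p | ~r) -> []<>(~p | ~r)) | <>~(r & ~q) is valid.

S5

S4-tableau for the negation ~(((~p | ~r) -> []<>(~p | ~r)) | <>~(r & ~q)):
1. ~(((~p | ~r) -> []<>(~p | ~r)) | <>~(r & ~q)), u
2. ~((~p | ~r) -> []<>(~p | ~r)), u
3. ~<>~(r & ~q), u
4. ~p | ~r, u
5. ~[]<>(~p | ~r), u
6. r & ~q, u
7. r, u
8. ~q, u
9. ~p, u
10. ~<>(~p | ~r), v
11. r & ~q, v
12. r, v
13. ~q, v
14. ~(~p | ~r), v
15. p, v
Accessibility: uRu, uRv, vRv
Complete open branch: countermodel on an S4-frame, so not valid in S4, nor in K, T (the same frame is also a K-frame and a T-frame).
S5-tableau for the negation ~(((~p | ~r) -> []<>(~p | ~r)) | <>~(r & ~q)):
1. ~(((~p | ~r) -> []<>(~p | ~r)) | <>~(r & ~q)), u
2. ~((~p | ~r) -> []<>(~p | ~r)), u
3. ~<>~(r & ~q), u
4. ~p | ~r, u
5. ~[]<>(~p | ~r), u
6. r & ~q, u
7. r, u
8. ~q, u
9. ~p, u
10. ~<>(~p | ~r), v
11. r & ~q, v
12. r, v
13. ~q, v
14. ~(~p | ~r), u
15. p, u
Accessibility: uRu, uRv, vRu, vRv
Branch closes: p and ~p both at u.
Every branch closes (one shown): valid in S5.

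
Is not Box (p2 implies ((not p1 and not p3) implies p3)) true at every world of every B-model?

Tableau for the negation Box (p2 implies ((not p1 and not p3) implies p3)):
1. Box (p2 implies ((not p1 and not p3) implies p3)), u
2. p2 implies ((not p1 and not p3) implies p3), u
3. (not p1 and not p3) implies p3, u
4. p3, u
Accessibility: uRu
The negation has an open branch (countermodel exists).

Not valid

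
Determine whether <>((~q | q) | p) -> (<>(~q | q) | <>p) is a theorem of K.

Tableau for the negation ~(<>((~q | q) | p) -> (<>(~q | q) | <>p)):
1. ~(<>((~q | q) | p) -> (<>(~q | q) | <>p)), u
2. <>((~q | q) | p), u
3. ~(<>(~q | q) | <>p), u
4. ~<>(~q | q), u
5. ~<>p, u
6. (~q | q) | p, v
7. ~(~q | q), v
8. q, v
9. ~q, v
Accessibility: uRv
Branch closes: q and ~q both at v.
Every branch of the negation's tableau closes; the branch above is one of them.

Valid in K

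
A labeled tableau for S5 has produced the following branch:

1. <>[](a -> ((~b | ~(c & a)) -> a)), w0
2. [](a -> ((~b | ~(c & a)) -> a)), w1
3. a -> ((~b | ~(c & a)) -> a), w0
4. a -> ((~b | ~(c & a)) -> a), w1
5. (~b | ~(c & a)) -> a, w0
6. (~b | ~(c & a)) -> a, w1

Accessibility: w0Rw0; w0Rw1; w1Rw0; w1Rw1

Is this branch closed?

There is no literal clash: for every atom and world, at most one sign appears.

Not closed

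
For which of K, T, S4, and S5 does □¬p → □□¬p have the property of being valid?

T-tableau for the negation ¬(□¬p → □□¬p):
1. ¬(□¬p → □□¬p), u
2. □¬p, u
3. ¬□□¬p, u
4. ¬p, u
5. ¬□¬p, v
6. ¬p, v
7. p, w
Accessibility: uRu, uRv, vRv, vRw, wRw
Complete open branch: countermodel on a T-frame, so not valid in T, nor in K (the same frame is also a K-frame).
S4-tableau for the negation ¬(□¬p → □□¬p):
1. ¬(□¬p → □□¬p), u
2. □¬p, u
3. ¬□□¬p, u
4. ¬p, u
5. ¬□¬p, v
6. ¬p, v
7. p, w
8. ¬p, w
Accessibility: uRu, uRv, uRw, vRv, vRw, wRw
Branch closes: p and ¬p both at w.
Every branch closes (one shown): valid in S4, hence also in S5 (every theorem of S4 is a theorem of S5).

S4, S5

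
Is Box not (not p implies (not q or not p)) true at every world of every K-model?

Not valid

Tableau for the negation not Box not (not p implies (not q or not p)):
1. not Box not (not p implies (not q or not p)), u
2. not p implies (not q or not p), v   [neg-Box-rule on 1: fresh world v, uRv]
3. not q or not p, v   [implies-rule on 2 (branches; this branch)]
4. not p, v   [or-rule on 3 (branches; this branch)]
Accessibility: uRv
The negation has an open branch (countermodel exists).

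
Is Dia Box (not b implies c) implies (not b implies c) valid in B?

Tableau for the negation not (Dia Box (not b implies c) implies (not b implies c)):
1. not (Dia Box (not b implies c) implies (not b implies c)), w0
2. Dia Box (not b implies c), w0
3. not (not b implies c), w0
4. not b, w0
5. not c, w0
6. Box (not b implies c), w1
7. not b implies c, w0
8. not b implies c, w1
9. c, w0
Accessibility: w0Rw0, w0Rw1, w1Rw0, w1Rw1
Branch closes: c and not c both at w0.
All branches of the negation close; one closing branch shown above.

Valid in B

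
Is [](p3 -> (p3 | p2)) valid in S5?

Valid

Tableau for the negation ~[](p3 -> (p3 | p2)):
1. ~[](p3 -> (p3 | p2)), 0
2. ~(p3 -> (p3 | p2)), 1
3. p3, 1
4. ~(p3 | p2), 1
5. ~p3, 1
6. ~p2, 1
Accessibility: 0R0, 0R1, 1R0, 1R1
Branch closes: p3 and ~p3 both at 1.
Every branch of the negation's tableau closes; the branch above is one of them.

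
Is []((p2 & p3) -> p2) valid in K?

Valid

Tableau for the negation ~[]((p2 & p3) -> p2):
1. ~[]((p2 & p3) -> p2), w0
2. ~((p2 & p3) -> p2), w1
3. p2 & p3, w1
4. ~p2, w1
5. p2, w1
6. p3, w1
Accessibility: w0Rw1
Branch closes: p2 and ~p2 both at w1.
All branches of the negation close; one closing branch shown above.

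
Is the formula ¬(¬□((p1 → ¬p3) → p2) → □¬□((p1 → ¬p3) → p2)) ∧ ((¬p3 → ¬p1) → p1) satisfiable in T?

Satisfiable

1. ¬(¬□((p1 → ¬p3) → p2) → □¬□((p1 → ¬p3) → p2)) ∧ ((¬p3 → ¬p1) → p1), 0
2. ¬(¬□((p1 → ¬p3) → p2) → □¬□((p1 → ¬p3) → p2)), 0
3. (¬p3 → ¬p1) → p1, 0
4. ¬□((p1 → ¬p3) → p2), 0
5. ¬□¬□((p1 → ¬p3) → p2), 0
6. p1, 0
7. ¬((p1 → ¬p3) → p2), 1
8. p1 → ¬p3, 1
9. ¬p2, 1
10. ¬p3, 1
11. □((p1 → ¬p3) → p2), 2
12. (p1 → ¬p3) → p2, 2
13. p2, 2
Accessibility: 0R0, 0R1, 0R2, 1R1, 2R2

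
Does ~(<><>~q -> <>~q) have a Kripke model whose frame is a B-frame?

Satisfiable

1. ~(<><>~q -> <>~q), u
2. <><>~q, u   [~->-rule on 1]
3. ~<>~q, u   [~->-rule on 1]
4. q, u   [~<>-rule on 3 via uRu]
5. <>~q, v   [<>-rule on 2: fresh world v, uRv]
6. q, v   [~<>-rule on 3 via uRv]
7. ~q, w   [<>-rule on 5: fresh world w, vRw]
Accessibility: uRu, uRv, vRu, vRv, vRw, wRv, wRw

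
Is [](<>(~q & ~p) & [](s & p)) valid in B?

Not valid

Tableau for the negation ~[](<>(~q & ~p) & [](s & p)):
1. ~[](<>(~q & ~p) & [](s & p)), u
2. ~(<>(~q & ~p) & [](s & p)), v   [~[]-rule on 1: fresh world v, uRv]
3. ~[](s & p), v   [~&-rule on 2 (branches; this branch)]
4. ~(s & p), w   [~[]-rule on 3: fresh world w, vRw]
5. ~p, w   [~&-rule on 4 (branches; this branch)]
Accessibility: uRu, uRv, vRu, vRv, vRw, wRv, wRw
The negation has an open branch (countermodel exists).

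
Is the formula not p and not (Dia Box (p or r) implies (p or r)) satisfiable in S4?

Satisfiable (open branch found)

1. not p and not (Dia Box (p or r) implies (p or r)), 0
2. not p, 0
3. not (Dia Box (p or r) implies (p or r)), 0
4. Dia Box (p or r), 0
5. not (p or r), 0
6. not r, 0
7. Box (p or r), 1
8. p or r, 1
9. r, 1
Accessibility: 0R0, 0R1, 1R1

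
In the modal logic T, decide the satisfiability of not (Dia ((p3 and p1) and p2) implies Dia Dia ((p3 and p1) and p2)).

No, unsatisfiable

1. not (Dia ((p3 and p1) and p2) implies Dia Dia ((p3 and p1) and p2)), 0
2. Dia ((p3 and p1) and p2), 0   [neg-implies-rule on 1]
3. not Dia Dia ((p3 and p1) and p2), 0   [neg-implies-rule on 1]
4. not Dia ((p3 and p1) and p2), 0   [neg-Dia-rule on 3 via 0R0]
5. not ((p3 and p1) and p2), 0   [neg-Dia-rule on 4 via 0R0]
6. not (p3 and p1), 0   [neg-and-rule on 5 (branches; this branch)]
7. not p1, 0   [neg-and-rule on 6 (branches; this branch)]
8. (p3 and p1) and p2, 1   [Dia-rule on 2: fresh world 1, 0R1]
9. p3 and p1, 1   [and-rule on 8]
10. p2, 1   [and-rule on 8]
11. p3, 1   [and-rule on 9]
12. p1, 1   [and-rule on 9]
13. not Dia ((p3 and p1) and p2), 1   [neg-Dia-rule on 3 via 0R1]
14. not ((p3 and p1) and p2), 1   [neg-Dia-rule on 4 via 0R1]
15. not (p3 and p1), 1   [neg-and-rule on 14 (branches; this branch)]
16. not p1, 1   [neg-and-rule on 15 (branches; this branch)]
Accessibility: 0R0, 0R1, 1R1
Branch closes: p1 and not p1 both at 1.
All branches of the tableau close; one closing branch shown above.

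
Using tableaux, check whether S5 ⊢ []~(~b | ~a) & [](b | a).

No, not valid

Tableau for the negation ~([]~(~b | ~a) & [](b | a)):
1. ~([]~(~b | ~a) & [](b | a)), u
2. ~[](b | a), u
3. ~(b | a), v
4. ~b, v
5. ~a, v
Accessibility: uRu, uRv, vRu, vRv
The negation has an open branch (countermodel exists).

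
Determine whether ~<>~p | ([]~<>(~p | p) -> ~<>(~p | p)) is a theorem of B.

Valid in B

Tableau for the negation ~(~<>~p | ([]~<>(~p | p) -> ~<>(~p | p))):
1. ~(~<>~p | ([]~<>(~p | p) -> ~<>(~p | p))), w0
2. <>~p, w0
3. ~([]~<>(~p | p) -> ~<>(~p | p)), w0
4. []~<>(~p | p), w0
5. <>(~p | p), w0
6. ~<>(~p | p), w0
7. ~(~p | p), w0
8. p, w0
9. ~p, w0
Accessibility: w0Rw0
Branch closes: p and ~p both at w0.
Every branch of the negation's tableau closes; the branch above is one of them.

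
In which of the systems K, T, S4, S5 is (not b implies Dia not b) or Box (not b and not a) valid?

T-tableau for the negation not ((not b implies Dia not b) or Box (not b and not a)):
1. not ((not b implies Dia not b) or Box (not b and not a)), w0
2. not (not b implies Dia not b), w0
3. not Box (not b and not a), w0
4. not b, w0
5. not Dia not b, w0
6. b, w0
Accessibility: w0Rw0
Branch closes: b and not b both at w0.
Every branch closes (one shown): valid in T, hence also in S4, S5 (every theorem of T is a theorem of S4 and S5).
K-tableau for the negation not ((not b implies Dia not b) or Box (not b and not a)):
1. not ((not b implies Dia not b) or Box (not b and not a)), w0
2. not (not b implies Dia not b), w0
3. not Box (not b and not a), w0
4. not b, w0
5. not Dia not b, w0
6. not (not b and not a), w1
7. b, w1
8. a, w1
Accessibility: w0Rw1
Complete open branch: countermodel on a K-frame, so not valid in K.

T, S4, S5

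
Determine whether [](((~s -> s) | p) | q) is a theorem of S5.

No, not valid

Tableau for the negation ~[](((~s -> s) | p) | q):
1. ~[](((~s -> s) | p) | q), u
2. ~(((~s -> s) | p) | q), v
3. ~((~s -> s) | p), v
4. ~q, v
5. ~(~s -> s), v
6. ~p, v
7. ~s, v
Accessibility: uRu, uRv, vRu, vRv
The negation has an open branch (countermodel exists).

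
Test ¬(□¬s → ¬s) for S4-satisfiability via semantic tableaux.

No, unsatisfiable

1. ¬(□¬s → ¬s), 0
2. □¬s, 0
3. s, 0
4. ¬s, 0
Accessibility: 0R0
Branch closes: s and ¬s both at 0.
All branches of the tableau close; one closing branch shown above.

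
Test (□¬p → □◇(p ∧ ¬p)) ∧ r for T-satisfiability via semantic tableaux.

1. (□¬p → □◇(p ∧ ¬p)) ∧ r, u
2. □¬p → □◇(p ∧ ¬p), u   [∧-rule on 1]
3. r, u   [∧-rule on 1]
4. ¬□¬p, u   [→-rule on 2 (branches; this branch)]
5. p, v   [¬□-rule on 4: fresh world v, uRv]
Accessibility: uRu, uRv, vRv

Satisfiable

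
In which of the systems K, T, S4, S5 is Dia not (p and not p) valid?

T, S4, S5

K-tableau for the negation not Dia not (p and not p):
1. not Dia not (p and not p), u
Complete open branch: countermodel on a K-frame, so not valid in K.
T-tableau for the negation not Dia not (p and not p):
1. not Dia not (p and not p), u
2. p and not p, u
3. p, u
4. not p, u
Accessibility: uRu
Branch closes: p and not p both at u.
Every branch closes (one shown): valid in T, hence also in S4, S5 (every theorem of T is a theorem of S4 and S5).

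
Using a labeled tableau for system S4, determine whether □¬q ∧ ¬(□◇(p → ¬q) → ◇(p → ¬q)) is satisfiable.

No, unsatisfiable

1. □¬q ∧ ¬(□◇(p → ¬q) → ◇(p → ¬q)), 0
2. □¬q, 0   [∧-rule on 1]
3. ¬(□◇(p → ¬q) → ◇(p → ¬q)), 0   [∧-rule on 1]
4. □◇(p → ¬q), 0   [¬→-rule on 3]
5. ¬◇(p → ¬q), 0   [¬→-rule on 3]
6. ¬q, 0   [□-rule on 2 via 0R0]
7. ◇(p → ¬q), 0   [□-rule on 4 via 0R0]
8. ¬(p → ¬q), 0   [¬◇-rule on 5 via 0R0]
9. p, 0   [¬→-rule on 8]
10. q, 0   [¬→-rule on 8]
Accessibility: 0R0
Branch closes: q and ¬q both at 0.
All branches of the tableau close; one closing branch shown above.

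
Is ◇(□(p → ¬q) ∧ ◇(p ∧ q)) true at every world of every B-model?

Invalid (countermodel exists)

Tableau for the negation ¬◇(□(p → ¬q) ∧ ◇(p ∧ q)):
1. ¬◇(□(p → ¬q) ∧ ◇(p ∧ q)), 0
2. ¬(□(p → ¬q) ∧ ◇(p ∧ q)), 0
3. ¬◇(p ∧ q), 0
4. ¬(p ∧ q), 0
5. ¬q, 0
Accessibility: 0R0
The negation has an open branch (countermodel exists).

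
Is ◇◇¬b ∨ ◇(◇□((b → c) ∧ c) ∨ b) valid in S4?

Tableau for the negation ¬(◇◇¬b ∨ ◇(◇□((b → c) ∧ c) ∨ b)):
1. ¬(◇◇¬b ∨ ◇(◇□((b → c) ∧ c) ∨ b)), 0
2. ¬◇◇¬b, 0
3. ¬◇(◇□((b → c) ∧ c) ∨ b), 0
4. ¬◇¬b, 0
5. ¬(◇□((b → c) ∧ c) ∨ b), 0
6. ¬◇□((b → c) ∧ c), 0
7. ¬b, 0
8. b, 0
Accessibility: 0R0
Branch closes: b and ¬b both at 0.
All branches of the negation close; one closing branch shown above.

Yes, valid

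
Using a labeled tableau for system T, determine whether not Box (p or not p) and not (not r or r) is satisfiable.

No, unsatisfiable

1. not Box (p or not p) and not (not r or r), w0
2. not Box (p or not p), w0   [and-rule on 1]
3. not (not r or r), w0   [and-rule on 1]
4. r, w0   [neg-or-rule on 3]
5. not r, w0   [neg-or-rule on 3]
Accessibility: w0Rw0
Branch closes: r and not r both at w0.
Every branch closes; the branch above is one of them.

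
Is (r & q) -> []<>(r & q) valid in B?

Valid

Tableau for the negation ~((r & q) -> []<>(r & q)):
1. ~((r & q) -> []<>(r & q)), w0
2. r & q, w0
3. ~[]<>(r & q), w0
4. r, w0
5. q, w0
6. ~<>(r & q), w1
7. ~(r & q), w0
8. ~(r & q), w1
9. ~q, w0
Accessibility: w0Rw0, w0Rw1, w1Rw0, w1Rw1
Branch closes: q and ~q both at w0.
Every branch of the negation's tableau closes; the branch above is one of them.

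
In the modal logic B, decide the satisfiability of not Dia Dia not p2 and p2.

1. not Dia Dia not p2 and p2, 0
2. not Dia Dia not p2, 0
3. p2, 0
4. not Dia not p2, 0
Accessibility: 0R0

Yes, satisfiable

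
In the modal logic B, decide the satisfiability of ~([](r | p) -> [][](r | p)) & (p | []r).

Satisfiable (open branch found)

1. ~([](r | p) -> [][](r | p)) & (p | []r), 0
2. ~([](r | p) -> [][](r | p)), 0   [&-rule on 1]
3. p | []r, 0   [&-rule on 1]
4. [](r | p), 0   [~->-rule on 2]
5. ~[][](r | p), 0   [~->-rule on 2]
6. r | p, 0   [[]-rule on 4 via 0R0]
7. []r, 0   [|-rule on 3 (branches; this branch)]
8. r, 0   [[]-rule on 7 via 0R0]
9. p, 0   [|-rule on 6 (branches; this branch)]
10. ~[](r | p), 1   [~[]-rule on 5: fresh world 1, 0R1]
11. r | p, 1   [[]-rule on 4 via 0R1]
12. r, 1   [[]-rule on 7 via 0R1]
13. p, 1   [|-rule on 11 (branches; this branch)]
14. ~(r | p), 2   [~[]-rule on 10: fresh world 2, 1R2]
15. ~r, 2   [~|-rule on 14]
16. ~p, 2   [~|-rule on 14]
Accessibility: 0R0, 0R1, 1R0, 1R1, 1R2, 2R1, 2R2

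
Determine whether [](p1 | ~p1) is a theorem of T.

Tableau for the negation ~[](p1 | ~p1):
1. ~[](p1 | ~p1), 0
2. ~(p1 | ~p1), 1
3. ~p1, 1
4. p1, 1
Accessibility: 0R0, 0R1, 1R1
Branch closes: p1 and ~p1 both at 1.
Every branch of the negation's tableau closes; the branch above is one of them.

Valid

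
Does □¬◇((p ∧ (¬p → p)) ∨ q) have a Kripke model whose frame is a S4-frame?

Yes, satisfiable

1. □¬◇((p ∧ (¬p → p)) ∨ q), u
2. ¬◇((p ∧ (¬p → p)) ∨ q), u
3. ¬((p ∧ (¬p → p)) ∨ q), u
4. ¬(p ∧ (¬p → p)), u
5. ¬q, u
6. ¬(¬p → p), u
7. ¬p, u
Accessibility: uRu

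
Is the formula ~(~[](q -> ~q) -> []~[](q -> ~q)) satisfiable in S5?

Unsatisfiable (every branch closes)

1. ~(~[](q -> ~q) -> []~[](q -> ~q)), w0
2. ~[](q -> ~q), w0
3. ~[]~[](q -> ~q), w0
4. ~(q -> ~q), w1
5. q, w1
6. [](q -> ~q), w2
7. q -> ~q, w0
8. q -> ~q, w1
9. q -> ~q, w2
10. ~q, w0
11. ~q, w1
Accessibility: w0Rw0, w0Rw1, w0Rw2, w1Rw0, w1Rw1, w1Rw2, w2Rw0, w2Rw1, w2Rw2
Branch closes: q and ~q both at w1.
(One branch shown.) All branches close.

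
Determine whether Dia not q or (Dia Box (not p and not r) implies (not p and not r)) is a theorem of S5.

Valid in S5

Tableau for the negation not (Dia not q or (Dia Box (not p and not r) implies (not p and not r))):
1. not (Dia not q or (Dia Box (not p and not r) implies (not p and not r))), u
2. not Dia not q, u
3. not (Dia Box (not p and not r) implies (not p and not r)), u
4. Dia Box (not p and not r), u
5. not (not p and not r), u
6. q, u
7. r, u
8. Box (not p and not r), v
9. q, v
10. not p and not r, u
11. not p, u
12. not r, u
Accessibility: uRu, uRv, vRu, vRv
Branch closes: r and not r both at u.
All branches of the negation close; one closing branch shown above.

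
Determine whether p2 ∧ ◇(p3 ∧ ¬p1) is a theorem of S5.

Tableau for the negation ¬(p2 ∧ ◇(p3 ∧ ¬p1)):
1. ¬(p2 ∧ ◇(p3 ∧ ¬p1)), u
2. ¬◇(p3 ∧ ¬p1), u   [¬∧-rule on 1 (branches; this branch)]
3. ¬(p3 ∧ ¬p1), u   [¬◇-rule on 2 via uRu]
4. p1, u   [¬∧-rule on 3 (branches; this branch)]
Accessibility: uRu
The negation has an open branch (countermodel exists).

Invalid (countermodel exists)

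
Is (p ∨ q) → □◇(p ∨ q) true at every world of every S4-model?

Not valid

Tableau for the negation ¬((p ∨ q) → □◇(p ∨ q)):
1. ¬((p ∨ q) → □◇(p ∨ q)), 0
2. p ∨ q, 0   [¬→-rule on 1]
3. ¬□◇(p ∨ q), 0   [¬→-rule on 1]
4. q, 0   [∨-rule on 2 (branches; this branch)]
5. ¬◇(p ∨ q), 1   [¬□-rule on 3: fresh world 1, 0R1]
6. ¬(p ∨ q), 1   [¬◇-rule on 5 via 1R1]
7. ¬p, 1   [¬∨-rule on 6]
8. ¬q, 1   [¬∨-rule on 6]
Accessibility: 0R0, 0R1, 1R1
The negation has an open branch (countermodel exists).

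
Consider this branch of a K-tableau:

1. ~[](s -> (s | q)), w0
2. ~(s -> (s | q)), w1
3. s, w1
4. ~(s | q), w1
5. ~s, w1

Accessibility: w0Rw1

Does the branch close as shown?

Both s and ~s appear at w1.

Closed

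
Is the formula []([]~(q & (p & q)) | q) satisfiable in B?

1. []([]~(q & (p & q)) | q), w0
2. []~(q & (p & q)) | q, w0
3. q, w0
Accessibility: w0Rw0

Satisfiable (open branch found)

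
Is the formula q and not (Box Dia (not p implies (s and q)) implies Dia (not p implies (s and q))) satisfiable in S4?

No, unsatisfiable

1. q and not (Box Dia (not p implies (s and q)) implies Dia (not p implies (s and q))), 0
2. q, 0   [and-rule on 1]
3. not (Box Dia (not p implies (s and q)) implies Dia (not p implies (s and q))), 0   [and-rule on 1]
4. Box Dia (not p implies (s and q)), 0   [neg-implies-rule on 3]
5. not Dia (not p implies (s and q)), 0   [neg-implies-rule on 3]
6. Dia (not p implies (s and q)), 0   [Box-rule on 4 via 0R0]
7. not (not p implies (s and q)), 0   [neg-Dia-rule on 5 via 0R0]
8. not p, 0   [neg-implies-rule on 7]
9. not (s and q), 0   [neg-implies-rule on 7]
10. not s, 0   [neg-and-rule on 9 (branches; this branch)]
11. not p implies (s and q), 1   [Dia-rule on 6: fresh world 1, 0R1]
12. Dia (not p implies (s and q)), 1   [Box-rule on 4 via 0R1]
13. not (not p implies (s and q)), 1   [neg-Dia-rule on 5 via 0R1]
14. not p, 1   [neg-implies-rule on 13]
15. not (s and q), 1   [neg-implies-rule on 13]
16. s and q, 1   [implies-rule on 11 (branches; this branch)]
17. s, 1   [and-rule on 16]
18. q, 1   [and-rule on 16]
19. not q, 1   [neg-and-rule on 15 (branches; this branch)]
Accessibility: 0R0, 0R1, 1R1
Branch closes: q and not q both at 1.
All branches of the tableau close; one closing branch shown above.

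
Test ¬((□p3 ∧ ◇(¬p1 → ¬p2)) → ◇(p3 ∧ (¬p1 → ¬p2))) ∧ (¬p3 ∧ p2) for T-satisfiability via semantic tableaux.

No, unsatisfiable

1. ¬((□p3 ∧ ◇(¬p1 → ¬p2)) → ◇(p3 ∧ (¬p1 → ¬p2))) ∧ (¬p3 ∧ p2), u
2. ¬((□p3 ∧ ◇(¬p1 → ¬p2)) → ◇(p3 ∧ (¬p1 → ¬p2))), u   [∧-rule on 1]
3. ¬p3 ∧ p2, u   [∧-rule on 1]
4. □p3 ∧ ◇(¬p1 → ¬p2), u   [¬→-rule on 2]
5. ¬◇(p3 ∧ (¬p1 → ¬p2)), u   [¬→-rule on 2]
6. ¬p3, u   [∧-rule on 3]
7. p2, u   [∧-rule on 3]
8. □p3, u   [∧-rule on 4]
9. ◇(¬p1 → ¬p2), u   [∧-rule on 4]
10. ¬(p3 ∧ (¬p1 → ¬p2)), u   [¬◇-rule on 5 via uRu]
11. p3, u   [□-rule on 8 via uRu]
Accessibility: uRu
Branch closes: p3 and ¬p3 both at u.
All branches of the tableau close; one closing branch shown above.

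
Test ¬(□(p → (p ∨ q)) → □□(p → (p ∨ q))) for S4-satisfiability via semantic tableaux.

1. ¬(□(p → (p ∨ q)) → □□(p → (p ∨ q))), u
2. □(p → (p ∨ q)), u
3. ¬□□(p → (p ∨ q)), u
4. p → (p ∨ q), u
5. p ∨ q, u
6. q, u
7. ¬□(p → (p ∨ q)), v
8. p → (p ∨ q), v
9. p ∨ q, v
10. q, v
11. ¬(p → (p ∨ q)), w
12. p, w
13. ¬(p ∨ q), w
14. ¬p, w
15. ¬q, w
Accessibility: uRu, uRv, uRw, vRv, vRw, wRw
Branch closes: p and ¬p both at w.
Every branch closes; the branch above is one of them.

No, unsatisfiable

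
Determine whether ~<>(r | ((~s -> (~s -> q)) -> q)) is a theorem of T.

Tableau for the negation <>(r | ((~s -> (~s -> q)) -> q)):
1. <>(r | ((~s -> (~s -> q)) -> q)), u
2. r | ((~s -> (~s -> q)) -> q), v
3. (~s -> (~s -> q)) -> q, v
4. q, v
Accessibility: uRu, uRv, vRv
The negation has an open branch (countermodel exists).

Not valid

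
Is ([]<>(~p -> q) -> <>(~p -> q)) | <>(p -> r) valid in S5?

Tableau for the negation ~(([]<>(~p -> q) -> <>(~p -> q)) | <>(p -> r)):
1. ~(([]<>(~p -> q) -> <>(~p -> q)) | <>(p -> r)), 0
2. ~([]<>(~p -> q) -> <>(~p -> q)), 0
3. ~<>(p -> r), 0
4. []<>(~p -> q), 0
5. ~<>(~p -> q), 0
6. ~(p -> r), 0
7. p, 0
8. ~r, 0
9. <>(~p -> q), 0
10. ~(~p -> q), 0
11. ~p, 0
12. ~q, 0
Accessibility: 0R0
Branch closes: p and ~p both at 0.
Every branch of the negation's tableau closes; the branch above is one of them.

Valid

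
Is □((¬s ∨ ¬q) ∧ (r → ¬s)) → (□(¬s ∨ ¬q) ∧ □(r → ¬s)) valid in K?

Valid

Tableau for the negation ¬(□((¬s ∨ ¬q) ∧ (r → ¬s)) → (□(¬s ∨ ¬q) ∧ □(r → ¬s))):
1. ¬(□((¬s ∨ ¬q) ∧ (r → ¬s)) → (□(¬s ∨ ¬q) ∧ □(r → ¬s))), u
2. □((¬s ∨ ¬q) ∧ (r → ¬s)), u
3. ¬(□(¬s ∨ ¬q) ∧ □(r → ¬s)), u
4. ¬□(r → ¬s), u
5. ¬(r → ¬s), v
6. r, v
7. s, v
8. (¬s ∨ ¬q) ∧ (r → ¬s), v
9. ¬s ∨ ¬q, v
10. r → ¬s, v
11. ¬q, v
12. ¬s, v
Accessibility: uRv
Branch closes: s and ¬s both at v.
Every branch of the negation's tableau closes; the branch above is one of them.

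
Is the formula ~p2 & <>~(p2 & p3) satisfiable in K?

Satisfiable (open branch found)

1. ~p2 & <>~(p2 & p3), w0
2. ~p2, w0
3. <>~(p2 & p3), w0
4. ~(p2 & p3), w1
5. ~p3, w1
Accessibility: w0Rw1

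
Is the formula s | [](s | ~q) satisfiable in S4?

1. s | [](s | ~q), 0
2. [](s | ~q), 0
3. s | ~q, 0
4. ~q, 0
Accessibility: 0R0

Satisfiable (open branch found)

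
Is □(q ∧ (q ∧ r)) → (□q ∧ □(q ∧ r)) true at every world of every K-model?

Tableau for the negation ¬(□(q ∧ (q ∧ r)) → (□q ∧ □(q ∧ r))):
1. ¬(□(q ∧ (q ∧ r)) → (□q ∧ □(q ∧ r))), 0
2. □(q ∧ (q ∧ r)), 0
3. ¬(□q ∧ □(q ∧ r)), 0
4. ¬□(q ∧ r), 0
5. ¬(q ∧ r), 1
6. q ∧ (q ∧ r), 1
7. q, 1
8. q ∧ r, 1
9. r, 1
10. ¬r, 1
Accessibility: 0R1
Branch closes: r and ¬r both at 1.
Every branch of the negation's tableau closes; the branch above is one of them.

Valid in K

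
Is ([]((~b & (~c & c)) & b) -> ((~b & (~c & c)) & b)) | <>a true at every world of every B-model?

Tableau for the negation ~(([]((~b & (~c & c)) & b) -> ((~b & (~c & c)) & b)) | <>a):
1. ~(([]((~b & (~c & c)) & b) -> ((~b & (~c & c)) & b)) | <>a), 0
2. ~([]((~b & (~c & c)) & b) -> ((~b & (~c & c)) & b)), 0
3. ~<>a, 0
4. []((~b & (~c & c)) & b), 0
5. ~((~b & (~c & c)) & b), 0
6. ~a, 0
7. (~b & (~c & c)) & b, 0
8. ~b & (~c & c), 0
9. b, 0
10. ~b, 0
11. ~c & c, 0
Accessibility: 0R0
Branch closes: b and ~b both at 0.
Every branch of the negation's tableau closes; the branch above is one of them.

Yes, valid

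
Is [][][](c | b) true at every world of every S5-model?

Invalid (countermodel exists)

Tableau for the negation ~[][][](c | b):
1. ~[][][](c | b), w0
2. ~[][](c | b), w1
3. ~[](c | b), w2
4. ~(c | b), w3
5. ~c, w3
6. ~b, w3
Accessibility: w0Rw0, w0Rw1, w0Rw2, w0Rw3, w1Rw0, w1Rw1, w1Rw2, w1Rw3, w2Rw0, w2Rw1, w2Rw2, w2Rw3, w3Rw0, w3Rw1, w3Rw2, w3Rw3
The negation has an open branch (countermodel exists).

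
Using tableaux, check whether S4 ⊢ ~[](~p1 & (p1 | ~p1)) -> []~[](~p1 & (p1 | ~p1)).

Tableau for the negation ~(~[](~p1 & (p1 | ~p1)) -> []~[](~p1 & (p1 | ~p1))):
1. ~(~[](~p1 & (p1 | ~p1)) -> []~[](~p1 & (p1 | ~p1))), 0
2. ~[](~p1 & (p1 | ~p1)), 0   [~->-rule on 1]
3. ~[]~[](~p1 & (p1 | ~p1)), 0   [~->-rule on 1]
4. ~(~p1 & (p1 | ~p1)), 1   [~[]-rule on 2: fresh world 1, 0R1]
5. p1, 1   [~&-rule on 4 (branches; this branch)]
6. [](~p1 & (p1 | ~p1)), 2   [~[]-rule on 3: fresh world 2, 0R2]
7. ~p1 & (p1 | ~p1), 2   [[]-rule on 6 via 2R2]
8. ~p1, 2   [&-rule on 7]
9. p1 | ~p1, 2   [&-rule on 7]
Accessibility: 0R0, 0R1, 0R2, 1R1, 2R2
The negation has an open branch (countermodel exists).

Not valid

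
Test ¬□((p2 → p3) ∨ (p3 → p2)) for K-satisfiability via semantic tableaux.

No, unsatisfiable

1. ¬□((p2 → p3) ∨ (p3 → p2)), 0
2. ¬((p2 → p3) ∨ (p3 → p2)), 1
3. ¬(p2 → p3), 1
4. ¬(p3 → p2), 1
5. p2, 1
6. ¬p3, 1
7. p3, 1
8. ¬p2, 1
Accessibility: 0R1
Branch closes: p3 and ¬p3 both at 1.
All branches of the tableau close; one closing branch shown above.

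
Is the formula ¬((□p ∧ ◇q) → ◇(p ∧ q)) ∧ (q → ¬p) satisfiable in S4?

1. ¬((□p ∧ ◇q) → ◇(p ∧ q)) ∧ (q → ¬p), u
2. ¬((□p ∧ ◇q) → ◇(p ∧ q)), u
3. q → ¬p, u
4. □p ∧ ◇q, u
5. ¬◇(p ∧ q), u
6. □p, u
7. ◇q, u
8. ¬(p ∧ q), u
9. p, u
10. ¬q, u
11. q, v
12. ¬(p ∧ q), v
13. p, v
14. ¬q, v
Accessibility: uRu, uRv, vRv
Branch closes: q and ¬q both at v.
Every branch closes; the branch above is one of them.

No, unsatisfiable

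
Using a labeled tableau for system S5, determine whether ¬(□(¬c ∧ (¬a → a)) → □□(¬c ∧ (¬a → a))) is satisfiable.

Unsatisfiable

1. ¬(□(¬c ∧ (¬a → a)) → □□(¬c ∧ (¬a → a))), 0
2. □(¬c ∧ (¬a → a)), 0
3. ¬□□(¬c ∧ (¬a → a)), 0
4. ¬c ∧ (¬a → a), 0
5. ¬c, 0
6. ¬a → a, 0
7. a, 0
8. ¬□(¬c ∧ (¬a → a)), 1
9. ¬c ∧ (¬a → a), 1
10. ¬c, 1
11. ¬a → a, 1
12. a, 1
13. ¬(¬c ∧ (¬a → a)), 2
14. ¬c ∧ (¬a → a), 2
15. ¬c, 2
16. ¬a → a, 2
17. ¬(¬a → a), 2
18. ¬a, 2
19. a, 2
Accessibility: 0R0, 0R1, 0R2, 1R0, 1R1, 1R2, 2R0, 2R1, 2R2
Branch closes: a and ¬a both at 2.
All branches of the tableau close; one closing branch shown above.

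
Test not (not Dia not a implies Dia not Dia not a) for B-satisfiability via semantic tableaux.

1. not (not Dia not a implies Dia not Dia not a), 0
2. not Dia not a, 0
3. not Dia not Dia not a, 0
4. a, 0
5. Dia not a, 0
6. not a, 1
7. a, 1
Accessibility: 0R0, 0R1, 1R0, 1R1
Branch closes: a and not a both at 1.
All branches of the tableau close; one closing branch shown above.

Unsatisfiable (every branch closes)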